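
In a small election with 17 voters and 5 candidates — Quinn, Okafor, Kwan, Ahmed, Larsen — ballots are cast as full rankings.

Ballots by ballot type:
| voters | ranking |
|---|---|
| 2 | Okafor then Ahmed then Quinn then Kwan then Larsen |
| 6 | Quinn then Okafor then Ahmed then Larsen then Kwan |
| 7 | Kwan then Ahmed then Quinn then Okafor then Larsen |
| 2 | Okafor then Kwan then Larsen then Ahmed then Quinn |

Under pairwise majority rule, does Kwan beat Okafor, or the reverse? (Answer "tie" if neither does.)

Ballots ranking Kwan above Okafor: 7.
Ballots ranking Okafor above Kwan: 17 − 7 = 10.
Okafor wins the head-to-head 10–7.

Okafor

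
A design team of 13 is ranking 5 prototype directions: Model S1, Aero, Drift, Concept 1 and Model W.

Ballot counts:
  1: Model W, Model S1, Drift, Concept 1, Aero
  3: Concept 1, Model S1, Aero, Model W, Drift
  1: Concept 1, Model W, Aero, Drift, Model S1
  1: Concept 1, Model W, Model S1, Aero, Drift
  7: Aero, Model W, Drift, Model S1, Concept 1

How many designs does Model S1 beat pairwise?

Model S1 against each rival (13 engineers):
Model S1 vs Aero: Model S1 is ranked higher on 1+3+1 = 5 ballots, Aero on 8. Aero wins 8–5.
Model S1 vs Drift: 5 to 8, Drift.
Model S1–Concept 1: Model S1 8–5.
Model S1–Model W: Model W 10–3.
Model S1 beats Concept 1; loses to Aero, Drift, Model W — 1 pairwise win.

1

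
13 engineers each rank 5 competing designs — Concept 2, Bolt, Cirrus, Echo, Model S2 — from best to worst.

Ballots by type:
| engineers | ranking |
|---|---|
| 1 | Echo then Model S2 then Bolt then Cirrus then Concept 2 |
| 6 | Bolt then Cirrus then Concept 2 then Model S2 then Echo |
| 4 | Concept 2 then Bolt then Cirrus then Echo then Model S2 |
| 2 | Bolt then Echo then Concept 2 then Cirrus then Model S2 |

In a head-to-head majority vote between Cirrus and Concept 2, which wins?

Ballots ranking Cirrus above Concept 2: 1 + 6 = 7.
Ballots ranking Concept 2 above Cirrus: 13 − 7 = 6.
Cirrus wins the head-to-head 7–6.

Cirrus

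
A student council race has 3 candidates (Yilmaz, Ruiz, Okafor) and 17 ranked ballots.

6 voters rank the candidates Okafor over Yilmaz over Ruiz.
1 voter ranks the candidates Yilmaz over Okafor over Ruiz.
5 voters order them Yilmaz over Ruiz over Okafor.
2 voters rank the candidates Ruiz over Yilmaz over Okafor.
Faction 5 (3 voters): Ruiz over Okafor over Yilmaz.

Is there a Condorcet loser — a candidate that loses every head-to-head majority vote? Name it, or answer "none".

Pairwise majorities:
Yilmaz vs Ruiz: Yilmaz, 12–5.
Yilmaz vs Okafor: Yilmaz is ranked higher on 1+5+2 = 8 ballots, Okafor on 9. Okafor wins 9–8.
Ruiz vs Okafor: 5+2+3 = 10 for Ruiz, 7 for Okafor — Ruiz by 10–7.
Each candidate has at least one pairwise win (Yilmaz beats Ruiz; Ruiz beats Okafor; Okafor beats Yilmaz) — no Condorcet loser.

none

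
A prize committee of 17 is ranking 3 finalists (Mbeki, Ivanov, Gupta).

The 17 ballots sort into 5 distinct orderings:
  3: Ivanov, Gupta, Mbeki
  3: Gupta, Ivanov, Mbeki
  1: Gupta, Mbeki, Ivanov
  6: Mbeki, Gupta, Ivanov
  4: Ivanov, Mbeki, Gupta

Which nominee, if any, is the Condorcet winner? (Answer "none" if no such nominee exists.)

Check each pair by majority over 17 ballots:
Mbeki vs Ivanov: Ivanov, 10–7.
Mbeki vs Gupta: 10 to 7, Mbeki.
Ivanov vs Gupta: Gupta wins 10–7.
Each nominee drops at least one matchup (Mbeki loses to Ivanov; Ivanov loses to Gupta; Gupta loses to Mbeki); the cycle Mbeki > Gupta > Ivanov > Mbeki rules out a Condorcet winner.

none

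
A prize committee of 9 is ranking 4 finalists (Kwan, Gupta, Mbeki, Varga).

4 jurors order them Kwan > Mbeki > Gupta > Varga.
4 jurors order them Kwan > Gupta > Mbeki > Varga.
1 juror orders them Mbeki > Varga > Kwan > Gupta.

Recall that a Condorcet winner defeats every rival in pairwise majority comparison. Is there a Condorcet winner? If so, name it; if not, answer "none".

Check each pair by majority over 9 ballots:
Kwan vs Gupta: Kwan, 9–0.
Kwan vs Mbeki: Kwan, 8–1.
Kwan vs Varga: Kwan wins 8–1.
Gupta vs Mbeki: Mbeki wins 5–4.
Gupta vs Varga: Gupta, 8–1.
Mbeki vs Varga: Mbeki wins 9–0.
Kwan defeats every rival head-to-head and is the Condorcet winner.

Kwan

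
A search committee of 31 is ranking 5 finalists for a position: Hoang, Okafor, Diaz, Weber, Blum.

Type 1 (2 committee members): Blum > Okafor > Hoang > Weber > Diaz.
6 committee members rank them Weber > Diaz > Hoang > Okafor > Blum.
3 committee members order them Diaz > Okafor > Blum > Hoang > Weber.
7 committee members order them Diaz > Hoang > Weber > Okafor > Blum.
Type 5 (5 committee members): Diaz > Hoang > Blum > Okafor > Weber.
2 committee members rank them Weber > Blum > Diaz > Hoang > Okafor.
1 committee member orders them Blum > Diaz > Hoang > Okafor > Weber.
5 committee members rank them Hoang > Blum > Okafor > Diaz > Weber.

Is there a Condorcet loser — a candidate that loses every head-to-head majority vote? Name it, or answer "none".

Head-to-head results (31 committee members):
Hoang vs Okafor: Hoang is ranked higher on 6+7+5+2+1+5 = 26 ballots, Okafor on 5. Hoang wins 26–5.
Hoang vs Diaz: 7 to 24, Diaz.
Hoang–Weber: Hoang 23–8.
Hoang vs Blum: Hoang is ranked higher on 6+7+5+5 = 23 ballots, Blum on 8. Hoang wins 23–8.
Okafor–Diaz: Diaz 24–7.
Okafor–Weber: Okafor 16–15.
Okafor vs Blum: Okafor wins 16–15.
Diaz–Weber: Diaz 21–10.
Diaz vs Blum: Diaz preferred on 6+3+7+5 = 21 ballots; Diaz wins 21–10.
Weber vs Blum: Blum, 16–15.
Only Weber has no wins; Weber is the Condorcet loser.

Weber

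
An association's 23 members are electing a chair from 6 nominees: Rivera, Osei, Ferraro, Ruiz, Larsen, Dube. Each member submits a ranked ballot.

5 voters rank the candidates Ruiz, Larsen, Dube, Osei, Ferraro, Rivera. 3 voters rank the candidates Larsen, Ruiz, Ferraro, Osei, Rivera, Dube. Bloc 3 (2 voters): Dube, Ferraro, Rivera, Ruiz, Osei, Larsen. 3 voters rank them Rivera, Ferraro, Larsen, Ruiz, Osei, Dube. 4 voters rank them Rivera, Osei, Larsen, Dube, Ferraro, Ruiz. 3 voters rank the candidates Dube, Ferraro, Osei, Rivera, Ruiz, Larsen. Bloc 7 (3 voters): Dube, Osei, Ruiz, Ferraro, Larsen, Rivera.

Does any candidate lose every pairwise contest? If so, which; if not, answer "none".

Pairwise majorities:
Rivera vs Osei: 9 to 14, Osei.
Rivera vs Ferraro: 3+4 = 7 for Rivera, 16 for Ferraro — Ferraro by 16–7.
Rivera vs Ruiz: 2+3+4+3 = 12 for Rivera, 11 for Ruiz — Rivera by 12–11.
Rivera–Larsen: Rivera 12–11.
Rivera vs Dube: Dube wins 13–10.
Osei vs Ferraro: Osei, 12–11.
Osei vs Ruiz: 4+3+3 = 10 for Osei, 13 for Ruiz — Ruiz by 13–10.
Osei vs Larsen: 12 to 11, Osei.
Osei vs Dube: Osei is ranked higher on 3+3+4 = 10 ballots, Dube on 13. Dube wins 13–10.
Ferraro vs Ruiz: 2+3+4+3 = 12 for Ferraro, 11 for Ruiz — Ferraro by 12–11.
Ferraro vs Larsen: 2+3+3+3 = 11 for Ferraro, 12 for Larsen — Larsen by 12–11.
Ferraro vs Dube: Ferraro preferred on 3+3 = 6 ballots; Dube wins 17–6.
Ruiz vs Larsen: Ruiz wins 13–10.
Ruiz vs Dube: Ruiz preferred on 5+3+3 = 11 ballots; Dube wins 12–11.
Larsen vs Dube: 5+3+3+4 = 15 for Larsen, 8 for Dube — Larsen by 15–8.
Every candidate wins at least one matchup (Rivera beats Ruiz; Osei beats Rivera; Ferraro beats Rivera; Ruiz beats Osei; Larsen beats Ferraro; Dube beats Rivera), so there is no Condorcet loser.

none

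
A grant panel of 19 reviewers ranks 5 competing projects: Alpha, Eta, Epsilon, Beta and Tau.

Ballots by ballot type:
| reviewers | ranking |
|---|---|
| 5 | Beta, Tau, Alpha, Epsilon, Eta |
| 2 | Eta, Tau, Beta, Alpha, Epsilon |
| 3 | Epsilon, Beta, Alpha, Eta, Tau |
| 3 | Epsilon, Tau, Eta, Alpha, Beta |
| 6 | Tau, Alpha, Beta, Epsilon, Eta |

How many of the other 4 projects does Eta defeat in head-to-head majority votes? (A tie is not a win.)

Eta against each rival (19 reviewers):
Eta vs Alpha: Alpha wins 14–5.
Eta vs Epsilon: Epsilon wins 17–2.
Eta vs Beta: Eta preferred on 2+3 = 5 ballots; Beta wins 14–5.
Eta vs Tau: Eta preferred on 2+3 = 5 ballots; Tau wins 14–5.
Eta beats no one; loses to Alpha, Epsilon, Beta, Tau — 0 pairwise wins.

0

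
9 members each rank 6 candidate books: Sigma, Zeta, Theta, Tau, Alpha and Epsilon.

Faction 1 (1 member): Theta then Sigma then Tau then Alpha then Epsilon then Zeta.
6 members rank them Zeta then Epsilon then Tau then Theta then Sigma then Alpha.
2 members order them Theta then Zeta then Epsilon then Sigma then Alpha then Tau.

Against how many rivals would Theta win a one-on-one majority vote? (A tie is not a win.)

2

Theta against each rival (9 members):
Theta–Sigma: Theta 9–0.
Theta vs Zeta: Zeta, 6–3.
Theta–Tau: Tau 6–3.
Theta vs Alpha: Theta wins 9–0.
Theta vs Epsilon: 1+2 = 3 for Theta, 6 for Epsilon — Epsilon by 6–3.
Theta beats Sigma, Alpha; loses to Zeta, Tau, Epsilon — 2 pairwise wins.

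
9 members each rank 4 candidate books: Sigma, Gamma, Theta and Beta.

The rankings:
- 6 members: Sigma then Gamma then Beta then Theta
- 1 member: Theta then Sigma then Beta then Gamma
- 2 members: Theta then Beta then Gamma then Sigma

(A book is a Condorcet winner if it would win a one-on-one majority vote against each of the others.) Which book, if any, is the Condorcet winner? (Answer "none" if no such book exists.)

Pairwise majorities:
Sigma vs Gamma: 7 to 2, Sigma.
Sigma vs Theta: Sigma is ranked higher on 6 ballots, Theta on 3. Sigma wins 6–3.
Sigma vs Beta: Sigma preferred on 6+1 = 7 ballots; Sigma wins 7–2.
Gamma vs Theta: 6 to 3, Gamma.
Gamma vs Beta: 6 for Gamma, 3 for Beta — Gamma by 6–3.
Theta vs Beta: 1+2 = 3 for Theta, 6 for Beta — Beta by 6–3.
Sigma defeats every rival head-to-head and is the Condorcet winner.

Sigma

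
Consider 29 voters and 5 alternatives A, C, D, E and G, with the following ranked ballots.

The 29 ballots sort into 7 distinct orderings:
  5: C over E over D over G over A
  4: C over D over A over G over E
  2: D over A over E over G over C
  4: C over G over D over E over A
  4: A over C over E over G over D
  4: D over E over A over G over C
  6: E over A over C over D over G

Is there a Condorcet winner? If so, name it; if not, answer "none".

Head-to-head results (29 voters):
A–C: A 16–13.
A vs D: D wins 19–10.
A vs E: E, 19–10.
A vs G: A, 20–9.
C vs D: C wins 23–6.
C vs E: C wins 17–12.
C vs G: C wins 23–6.
D vs E: E, 15–14.
D vs G: D wins 21–8.
E vs G: E wins 21–8.
No alternative is unbeaten: A loses to D; C loses to A; D loses to C; E loses to C; G loses to A. In particular A > C > D > A is a majority cycle — no Condorcet winner exists.

none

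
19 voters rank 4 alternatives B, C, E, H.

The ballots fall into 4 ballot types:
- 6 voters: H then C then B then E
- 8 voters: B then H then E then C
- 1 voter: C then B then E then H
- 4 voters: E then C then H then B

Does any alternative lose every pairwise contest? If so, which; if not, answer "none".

Head-to-head results (19 voters):
B vs C: 8 for B, 11 for C — C by 11–8.
B vs E: B is ranked higher on 6+8+1 = 15 ballots, E on 4. B wins 15–4.
B–H: H 10–9.
C vs E: 6+1 = 7 for C, 12 for E — E by 12–7.
C vs H: H, 14–5.
E vs H: H, 14–5.
No alternative is winless: B beats E; C beats B; E beats C; H beats B. There is no Condorcet loser.

none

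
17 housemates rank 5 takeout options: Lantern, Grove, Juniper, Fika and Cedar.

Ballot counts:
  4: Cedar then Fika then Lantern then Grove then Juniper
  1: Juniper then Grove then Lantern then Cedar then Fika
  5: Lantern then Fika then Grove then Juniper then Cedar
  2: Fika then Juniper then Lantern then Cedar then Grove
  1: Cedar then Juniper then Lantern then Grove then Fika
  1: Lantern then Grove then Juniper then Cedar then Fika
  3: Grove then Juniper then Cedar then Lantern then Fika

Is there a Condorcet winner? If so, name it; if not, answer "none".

Lantern

Head-to-head results (17 friends):
Lantern vs Grove: 4+5+2+1+1 = 13 for Lantern, 4 for Grove — Lantern by 13–4.
Lantern vs Juniper: Lantern preferred on 4+5+1 = 10 ballots; Lantern wins 10–7.
Lantern vs Fika: 1+5+1+1+3 = 11 for Lantern, 6 for Fika — Lantern by 11–6.
Lantern vs Cedar: Lantern is ranked higher on 1+5+2+1 = 9 ballots, Cedar on 8. Lantern wins 9–8.
Grove vs Juniper: 13 to 4, Grove.
Grove vs Fika: 6 to 11, Fika.
Grove vs Cedar: Grove preferred on 1+5+1+3 = 10 ballots; Grove wins 10–7.
Juniper vs Fika: 1+1+1+3 = 6 for Juniper, 11 for Fika — Fika by 11–6.
Juniper vs Cedar: 12 to 5, Juniper.
Fika vs Cedar: Fika preferred on 5+2 = 7 ballots; Cedar wins 10–7.
Lantern wins every pairwise contest, so Lantern is the Condorcet winner.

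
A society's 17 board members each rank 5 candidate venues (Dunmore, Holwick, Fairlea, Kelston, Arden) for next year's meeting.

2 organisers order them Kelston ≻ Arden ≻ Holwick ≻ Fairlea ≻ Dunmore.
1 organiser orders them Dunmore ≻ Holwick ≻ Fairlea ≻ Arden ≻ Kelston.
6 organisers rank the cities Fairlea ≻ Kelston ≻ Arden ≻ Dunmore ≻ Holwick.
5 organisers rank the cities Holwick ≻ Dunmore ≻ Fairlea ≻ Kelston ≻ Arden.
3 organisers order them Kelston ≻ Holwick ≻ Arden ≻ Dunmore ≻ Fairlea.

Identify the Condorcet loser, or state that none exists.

none

Head-to-head results (17 organisers):
Dunmore vs Holwick: Holwick, 10–7.
Dunmore–Fairlea: Dunmore 9–8.
Dunmore vs Kelston: 1+5 = 6 for Dunmore, 11 for Kelston — Kelston by 11–6.
Dunmore vs Arden: 6 to 11, Arden.
Holwick vs Fairlea: Holwick, 11–6.
Holwick vs Kelston: Kelston wins 11–6.
Holwick–Arden: Holwick 9–8.
Fairlea vs Kelston: Fairlea is ranked higher on 1+6+5 = 12 ballots, Kelston on 5. Fairlea wins 12–5.
Fairlea vs Arden: Fairlea, 12–5.
Kelston vs Arden: Kelston, 16–1.
Every city wins at least one matchup (Dunmore beats Fairlea; Holwick beats Dunmore; Fairlea beats Kelston; Kelston beats Dunmore; Arden beats Dunmore), so there is no Condorcet loser.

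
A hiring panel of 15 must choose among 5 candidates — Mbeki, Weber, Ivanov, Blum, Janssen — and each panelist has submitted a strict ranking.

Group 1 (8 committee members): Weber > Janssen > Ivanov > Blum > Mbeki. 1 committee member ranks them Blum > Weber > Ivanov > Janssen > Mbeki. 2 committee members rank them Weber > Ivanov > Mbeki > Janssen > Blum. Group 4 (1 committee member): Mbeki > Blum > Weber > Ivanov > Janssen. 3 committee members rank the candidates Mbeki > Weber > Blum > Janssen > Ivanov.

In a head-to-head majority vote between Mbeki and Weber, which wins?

Weber

Ballots ranking Mbeki above Weber: 1 + 3 = 4.
Ballots ranking Weber above Mbeki: 15 − 4 = 11.
Weber wins the head-to-head 11–4.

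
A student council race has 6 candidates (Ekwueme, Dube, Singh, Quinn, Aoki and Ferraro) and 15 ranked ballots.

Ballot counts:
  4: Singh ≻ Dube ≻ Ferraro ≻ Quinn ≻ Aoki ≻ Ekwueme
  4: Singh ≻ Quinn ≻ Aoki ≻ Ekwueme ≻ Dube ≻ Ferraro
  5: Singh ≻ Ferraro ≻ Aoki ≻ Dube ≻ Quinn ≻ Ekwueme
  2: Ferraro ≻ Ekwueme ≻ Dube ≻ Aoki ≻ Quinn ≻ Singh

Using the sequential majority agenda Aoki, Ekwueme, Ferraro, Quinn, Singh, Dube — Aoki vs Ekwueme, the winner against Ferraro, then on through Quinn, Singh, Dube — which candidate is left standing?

Round 1: Aoki vs Ekwueme — 13–2, Aoki advances.
Round 2: Aoki vs Ferraro — 4–11, Ferraro advances.
Round 3: Ferraro vs Quinn — 11–4, Ferraro advances.
Round 4: Ferraro vs Singh — 2–13, Singh advances.
Round 5: Singh vs Dube — 13–2, Singh advances.
Singh survives the agenda.

Singh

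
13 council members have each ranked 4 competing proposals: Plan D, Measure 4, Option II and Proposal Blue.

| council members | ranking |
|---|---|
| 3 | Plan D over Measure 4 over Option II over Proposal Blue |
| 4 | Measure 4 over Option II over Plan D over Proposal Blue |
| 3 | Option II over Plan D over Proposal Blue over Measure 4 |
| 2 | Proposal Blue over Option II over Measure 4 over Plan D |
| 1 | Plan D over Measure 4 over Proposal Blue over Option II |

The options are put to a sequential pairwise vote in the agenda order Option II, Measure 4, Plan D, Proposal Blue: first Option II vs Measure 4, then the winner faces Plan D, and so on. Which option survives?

Plan D

Round 1: Option II vs Measure 4 — 5–8, Measure 4 advances.
Round 2: Measure 4 vs Plan D — 6–7, Plan D advances.
Round 3: Plan D vs Proposal Blue — 11–2, Plan D advances.
The agenda winner is Plan D.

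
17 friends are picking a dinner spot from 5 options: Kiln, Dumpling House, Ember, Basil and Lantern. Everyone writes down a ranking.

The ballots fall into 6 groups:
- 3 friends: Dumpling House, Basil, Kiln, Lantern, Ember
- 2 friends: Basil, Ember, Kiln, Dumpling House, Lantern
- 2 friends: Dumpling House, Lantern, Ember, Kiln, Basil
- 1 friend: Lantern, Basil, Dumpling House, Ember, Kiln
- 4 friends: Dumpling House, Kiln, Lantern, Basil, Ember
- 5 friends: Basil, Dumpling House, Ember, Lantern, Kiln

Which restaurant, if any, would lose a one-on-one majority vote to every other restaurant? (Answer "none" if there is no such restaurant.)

Pairwise majorities:
Kiln vs Dumpling House: Dumpling House, 15–2.
Kiln vs Ember: Kiln is ranked higher on 3+4 = 7 ballots, Ember on 10. Ember wins 10–7.
Kiln vs Basil: Basil wins 11–6.
Kiln–Lantern: Kiln 9–8.
Dumpling House vs Ember: 3+2+1+4+5 = 15 for Dumpling House, 2 for Ember — Dumpling House by 15–2.
Dumpling House vs Basil: Dumpling House wins 9–8.
Dumpling House vs Lantern: Dumpling House wins 16–1.
Ember vs Basil: Basil wins 15–2.
Ember vs Lantern: Lantern wins 10–7.
Basil vs Lantern: Basil wins 10–7.
No restaurant is winless: Kiln beats Lantern; Dumpling House beats Kiln; Ember beats Kiln; Basil beats Kiln; Lantern beats Ember. There is no Condorcet loser.

none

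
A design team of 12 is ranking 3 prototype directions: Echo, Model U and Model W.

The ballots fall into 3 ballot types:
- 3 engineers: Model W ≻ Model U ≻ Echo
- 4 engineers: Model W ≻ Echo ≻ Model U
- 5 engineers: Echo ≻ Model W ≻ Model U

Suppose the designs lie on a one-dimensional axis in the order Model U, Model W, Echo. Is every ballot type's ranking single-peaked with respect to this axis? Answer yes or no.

yes

Axis positions: Model U=1, Model W=2, Echo=3.
Ballot type 1 (peak Model W at position 2): ranking walks positions 2-1-3, expanding outward from the peak — single-peaked.
Ballot type 2 (peak Model W at position 2): ranking walks positions 2-3-1, expanding outward from the peak — single-peaked.
Ballot type 3 (peak Echo at position 3): ranking walks positions 3-2-1, expanding outward from the peak — single-peaked.
Every ranking is single-peaked on this axis.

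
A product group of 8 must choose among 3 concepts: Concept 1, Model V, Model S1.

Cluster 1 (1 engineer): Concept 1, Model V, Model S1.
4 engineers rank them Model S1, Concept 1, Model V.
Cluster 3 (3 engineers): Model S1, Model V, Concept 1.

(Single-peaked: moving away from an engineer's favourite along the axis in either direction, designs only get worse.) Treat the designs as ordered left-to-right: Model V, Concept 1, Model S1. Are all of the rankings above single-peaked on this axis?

Axis positions: Model V=1, Concept 1=2, Model S1=3.
Cluster 1 (peak Concept 1 at position 2): ranking walks positions 2-1-3, expanding outward from the peak — single-peaked.
Cluster 2 (peak Model S1 at position 3): ranking walks positions 3-2-1, expanding outward from the peak — single-peaked.
Cluster 3: ranking walks positions 3-1-2; Model V is ranked above Concept 1 even though Concept 1 lies between Model V and the peak Model S1 on the axis — preferences dip and rise again. Not single-peaked.
Cluster 3 violates single-peakedness, so the profile is not single-peaked on this axis.

no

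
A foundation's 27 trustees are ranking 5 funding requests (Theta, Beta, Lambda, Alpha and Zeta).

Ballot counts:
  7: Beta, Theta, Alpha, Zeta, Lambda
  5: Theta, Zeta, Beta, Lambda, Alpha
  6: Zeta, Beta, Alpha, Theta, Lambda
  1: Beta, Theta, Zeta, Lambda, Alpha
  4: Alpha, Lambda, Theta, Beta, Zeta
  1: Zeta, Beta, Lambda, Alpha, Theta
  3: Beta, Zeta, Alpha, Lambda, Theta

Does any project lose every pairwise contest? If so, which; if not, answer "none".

Lambda

Pairwise majorities:
Theta vs Beta: Theta preferred on 5+4 = 9 ballots; Beta wins 18–9.
Theta vs Lambda: 7+5+6+1 = 19 for Theta, 8 for Lambda — Theta by 19–8.
Theta–Alpha: Alpha 14–13.
Theta vs Zeta: 17 to 10, Theta.
Beta vs Lambda: 7+5+6+1+1+3 = 23 for Beta, 4 for Lambda — Beta by 23–4.
Beta vs Alpha: Beta is ranked higher on 7+5+6+1+1+3 = 23 ballots, Alpha on 4. Beta wins 23–4.
Beta vs Zeta: Beta is ranked higher on 7+1+4+3 = 15 ballots, Zeta on 12. Beta wins 15–12.
Lambda vs Alpha: Lambda is ranked higher on 5+1+1 = 7 ballots, Alpha on 20. Alpha wins 20–7.
Lambda vs Zeta: Lambda preferred on 4 ballots; Zeta wins 23–4.
Alpha vs Zeta: 11 to 16, Zeta.
Lambda is beaten in every head-to-head and is the Condorcet loser.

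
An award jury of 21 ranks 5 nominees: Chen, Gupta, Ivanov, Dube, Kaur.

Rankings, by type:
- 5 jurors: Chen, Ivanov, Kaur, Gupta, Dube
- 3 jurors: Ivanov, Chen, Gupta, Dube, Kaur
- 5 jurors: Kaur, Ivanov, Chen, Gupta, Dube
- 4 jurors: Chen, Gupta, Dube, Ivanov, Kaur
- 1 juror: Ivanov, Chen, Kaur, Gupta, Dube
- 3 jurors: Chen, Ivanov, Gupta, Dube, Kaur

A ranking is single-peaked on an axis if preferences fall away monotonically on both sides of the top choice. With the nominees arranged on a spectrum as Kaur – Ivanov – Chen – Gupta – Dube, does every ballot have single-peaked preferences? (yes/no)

Axis positions: Kaur=1, Ivanov=2, Chen=3, Gupta=4, Dube=5.
Type 1 (peak Chen at position 3): ranking walks positions 3-2-1-4-5, expanding outward from the peak — single-peaked.
Type 2 (peak Ivanov at position 2): ranking walks positions 2-3-4-5-1, expanding outward from the peak — single-peaked.
Type 3 (peak Kaur at position 1): ranking walks positions 1-2-3-4-5, expanding outward from the peak — single-peaked.
Type 4 (peak Chen at position 3): ranking walks positions 3-4-5-2-1, expanding outward from the peak — single-peaked.
Type 5 (peak Ivanov at position 2): ranking walks positions 2-3-1-4-5, expanding outward from the peak — single-peaked.
Type 6 (peak Chen at position 3): ranking walks positions 3-2-4-5-1, expanding outward from the peak — single-peaked.
Every ranking is single-peaked on this axis.

yes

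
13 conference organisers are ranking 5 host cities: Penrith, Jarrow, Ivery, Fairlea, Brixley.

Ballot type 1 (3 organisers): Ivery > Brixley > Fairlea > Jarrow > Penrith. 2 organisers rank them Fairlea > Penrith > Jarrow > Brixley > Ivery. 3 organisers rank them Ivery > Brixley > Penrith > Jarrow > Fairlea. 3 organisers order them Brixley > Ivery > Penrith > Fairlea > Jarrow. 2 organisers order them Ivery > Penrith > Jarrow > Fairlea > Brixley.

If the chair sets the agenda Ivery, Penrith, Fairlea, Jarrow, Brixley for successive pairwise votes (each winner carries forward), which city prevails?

Round 1: Ivery vs Penrith — 11–2, Ivery advances.
Round 2: Ivery vs Fairlea — 11–2, Ivery advances.
Round 3: Ivery vs Jarrow — 11–2, Ivery advances.
Round 4: Ivery vs Brixley — 8–5, Ivery advances.
The agenda winner is Ivery.

Ivery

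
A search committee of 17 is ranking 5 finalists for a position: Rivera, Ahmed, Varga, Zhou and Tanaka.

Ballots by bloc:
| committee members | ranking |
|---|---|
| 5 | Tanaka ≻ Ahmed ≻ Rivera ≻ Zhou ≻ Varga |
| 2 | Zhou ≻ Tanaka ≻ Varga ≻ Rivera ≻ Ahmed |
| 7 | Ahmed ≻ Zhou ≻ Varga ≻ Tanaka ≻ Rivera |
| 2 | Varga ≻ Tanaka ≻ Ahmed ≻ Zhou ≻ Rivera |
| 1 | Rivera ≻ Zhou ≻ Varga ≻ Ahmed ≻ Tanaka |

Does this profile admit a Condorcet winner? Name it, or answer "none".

Head-to-head results (17 committee members):
Rivera–Ahmed: Ahmed 14–3.
Rivera–Varga: Varga 11–6.
Rivera vs Zhou: Zhou wins 11–6.
Rivera vs Tanaka: Tanaka wins 16–1.
Ahmed vs Varga: Ahmed wins 12–5.
Ahmed–Zhou: Ahmed 14–3.
Ahmed vs Tanaka: Tanaka wins 9–8.
Varga vs Zhou: Zhou, 15–2.
Varga vs Tanaka: Varga wins 10–7.
Zhou vs Tanaka: Zhou wins 10–7.
No candidate is unbeaten: Rivera loses to Ahmed; Ahmed loses to Tanaka; Varga loses to Ahmed; Zhou loses to Ahmed; Tanaka loses to Varga. In particular Ahmed beats Varga beats Tanaka beats Ahmed is a majority cycle — no Condorcet winner exists.

none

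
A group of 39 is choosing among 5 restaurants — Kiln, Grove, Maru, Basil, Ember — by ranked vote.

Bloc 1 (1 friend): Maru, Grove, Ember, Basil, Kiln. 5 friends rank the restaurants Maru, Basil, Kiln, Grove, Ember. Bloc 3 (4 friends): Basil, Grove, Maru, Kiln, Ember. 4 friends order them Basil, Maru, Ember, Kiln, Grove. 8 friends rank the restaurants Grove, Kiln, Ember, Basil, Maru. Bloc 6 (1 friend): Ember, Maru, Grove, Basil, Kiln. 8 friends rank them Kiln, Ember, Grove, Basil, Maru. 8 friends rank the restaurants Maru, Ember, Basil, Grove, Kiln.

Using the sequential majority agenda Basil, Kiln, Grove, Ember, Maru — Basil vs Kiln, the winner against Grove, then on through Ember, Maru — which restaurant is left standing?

Round 1: Basil vs Kiln — 23–16, Basil advances.
Round 2: Basil vs Grove — 21–18, Basil advances.
Round 3: Basil vs Ember — 13–26, Ember advances.
Round 4: Ember vs Maru — 17–22, Maru advances.
Maru survives the agenda.

Maru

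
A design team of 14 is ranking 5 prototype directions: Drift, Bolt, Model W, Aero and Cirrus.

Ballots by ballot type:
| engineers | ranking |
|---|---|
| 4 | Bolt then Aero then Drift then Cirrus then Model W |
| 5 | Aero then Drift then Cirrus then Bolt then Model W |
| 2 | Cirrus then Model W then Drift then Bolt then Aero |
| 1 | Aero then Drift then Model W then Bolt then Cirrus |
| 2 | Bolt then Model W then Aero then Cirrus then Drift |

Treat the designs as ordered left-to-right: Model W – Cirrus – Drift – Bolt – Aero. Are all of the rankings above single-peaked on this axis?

no

Axis positions: Model W=1, Cirrus=2, Drift=3, Bolt=4, Aero=5.
Ballot type 1 (peak Bolt at position 4): ranking walks positions 4-5-3-2-1, expanding outward from the peak — single-peaked.
Ballot type 2: ranking walks positions 5-3-2-4-1; Drift is ranked above Bolt even though Bolt lies between Drift and the peak Aero on the axis — preferences dip and rise again. Not single-peaked.
Ballot type 3 (peak Cirrus at position 2): ranking walks positions 2-1-3-4-5, expanding outward from the peak — single-peaked.
Ballot type 4: ranking walks positions 5-3-1-4-2; Drift is ranked above Bolt even though Bolt lies between Drift and the peak Aero on the axis — preferences dip and rise again. Not single-peaked.
Ballot type 5: ranking walks positions 4-1-5-2-3; Model W is ranked above Drift even though Drift lies between Model W and the peak Bolt on the axis — preferences dip and rise again. Not single-peaked.
Ballot type 2 violates single-peakedness, so the profile is not single-peaked on this axis.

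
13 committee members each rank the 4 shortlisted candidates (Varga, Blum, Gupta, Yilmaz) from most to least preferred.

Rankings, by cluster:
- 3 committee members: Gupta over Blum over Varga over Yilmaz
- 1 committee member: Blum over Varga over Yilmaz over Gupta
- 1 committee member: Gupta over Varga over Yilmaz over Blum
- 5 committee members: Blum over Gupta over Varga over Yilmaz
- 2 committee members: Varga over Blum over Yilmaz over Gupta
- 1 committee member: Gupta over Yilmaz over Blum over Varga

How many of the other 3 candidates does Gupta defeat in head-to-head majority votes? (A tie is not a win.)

Gupta against each rival (13 committee members):
Gupta vs Varga: Gupta, 10–3.
Gupta vs Blum: Blum, 8–5.
Gupta vs Yilmaz: Gupta wins 10–3.
Gupta beats Varga, Yilmaz; loses to Blum — 2 pairwise wins.

2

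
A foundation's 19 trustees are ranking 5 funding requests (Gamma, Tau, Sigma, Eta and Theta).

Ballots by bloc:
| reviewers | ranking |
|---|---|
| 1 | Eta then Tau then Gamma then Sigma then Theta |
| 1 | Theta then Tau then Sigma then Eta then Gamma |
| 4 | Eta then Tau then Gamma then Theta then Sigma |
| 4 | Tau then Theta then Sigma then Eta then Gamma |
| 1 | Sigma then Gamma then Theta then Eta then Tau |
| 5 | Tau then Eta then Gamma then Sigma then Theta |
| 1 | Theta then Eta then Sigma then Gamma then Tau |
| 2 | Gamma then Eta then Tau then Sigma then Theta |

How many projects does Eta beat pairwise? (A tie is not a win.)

Eta against each rival (19 reviewers):
Eta vs Gamma: 1+1+4+4+5+1 = 16 for Eta, 3 for Gamma — Eta by 16–3.
Eta vs Tau: Eta is ranked higher on 1+4+1+1+2 = 9 ballots, Tau on 10. Tau wins 10–9.
Eta vs Sigma: 1+4+5+1+2 = 13 for Eta, 6 for Sigma — Eta by 13–6.
Eta vs Theta: Eta, 12–7.
Eta beats Gamma, Sigma, Theta; loses to Tau — 3 pairwise wins.

3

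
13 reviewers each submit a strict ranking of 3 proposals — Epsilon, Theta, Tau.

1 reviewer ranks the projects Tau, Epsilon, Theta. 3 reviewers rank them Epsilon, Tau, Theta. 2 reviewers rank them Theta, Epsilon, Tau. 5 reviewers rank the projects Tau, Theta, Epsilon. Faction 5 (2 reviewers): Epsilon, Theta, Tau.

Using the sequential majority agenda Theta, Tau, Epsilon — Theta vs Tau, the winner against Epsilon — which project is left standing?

Round 1: Theta vs Tau — 4–9, Tau advances.
Round 2: Tau vs Epsilon — 6–7, Epsilon advances.
The agenda winner is Epsilon.

Epsilon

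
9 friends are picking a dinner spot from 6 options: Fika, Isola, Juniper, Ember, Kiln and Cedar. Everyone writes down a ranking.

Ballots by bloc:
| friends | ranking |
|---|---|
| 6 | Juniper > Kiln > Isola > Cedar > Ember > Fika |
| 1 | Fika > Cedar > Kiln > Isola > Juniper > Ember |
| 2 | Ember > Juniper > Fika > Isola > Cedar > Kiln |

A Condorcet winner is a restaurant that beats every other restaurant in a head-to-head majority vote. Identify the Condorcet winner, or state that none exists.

Juniper

Pairwise majorities:
Fika–Isola: Isola 6–3.
Fika vs Juniper: Juniper wins 8–1.
Fika–Ember: Ember 8–1.
Fika–Kiln: Kiln 6–3.
Fika vs Cedar: Cedar, 6–3.
Isola vs Juniper: Juniper, 8–1.
Isola–Ember: Isola 7–2.
Isola vs Kiln: Kiln, 7–2.
Isola vs Cedar: Isola, 8–1.
Juniper vs Ember: Juniper wins 7–2.
Juniper vs Kiln: Juniper, 8–1.
Juniper–Cedar: Juniper 8–1.
Ember vs Kiln: Kiln wins 7–2.
Ember vs Cedar: Cedar wins 7–2.
Kiln vs Cedar: Kiln wins 6–3.
Only Juniper has no losses; Juniper is the Condorcet winner.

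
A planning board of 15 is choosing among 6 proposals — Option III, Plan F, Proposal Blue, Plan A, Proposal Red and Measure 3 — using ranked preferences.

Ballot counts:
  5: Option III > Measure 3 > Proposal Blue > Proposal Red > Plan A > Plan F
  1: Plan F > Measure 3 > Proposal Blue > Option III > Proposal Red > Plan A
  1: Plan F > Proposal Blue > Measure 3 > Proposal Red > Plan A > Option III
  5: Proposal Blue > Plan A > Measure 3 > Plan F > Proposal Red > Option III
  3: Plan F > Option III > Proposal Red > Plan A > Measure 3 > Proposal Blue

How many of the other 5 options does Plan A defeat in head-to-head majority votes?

Plan A against each rival (15 council members):
Plan A–Option III: Option III 9–6.
Plan A vs Plan F: 5+5 = 10 for Plan A, 5 for Plan F — Plan A by 10–5.
Plan A vs Proposal Blue: Plan A preferred on 3 ballots; Proposal Blue wins 12–3.
Plan A vs Proposal Red: Plan A is ranked higher on 5 ballots, Proposal Red on 10. Proposal Red wins 10–5.
Plan A vs Measure 3: Plan A is ranked higher on 5+3 = 8 ballots, Measure 3 on 7. Plan A wins 8–7.
Plan A beats Plan F, Measure 3; loses to Option III, Proposal Blue, Proposal Red — 2 pairwise wins.

2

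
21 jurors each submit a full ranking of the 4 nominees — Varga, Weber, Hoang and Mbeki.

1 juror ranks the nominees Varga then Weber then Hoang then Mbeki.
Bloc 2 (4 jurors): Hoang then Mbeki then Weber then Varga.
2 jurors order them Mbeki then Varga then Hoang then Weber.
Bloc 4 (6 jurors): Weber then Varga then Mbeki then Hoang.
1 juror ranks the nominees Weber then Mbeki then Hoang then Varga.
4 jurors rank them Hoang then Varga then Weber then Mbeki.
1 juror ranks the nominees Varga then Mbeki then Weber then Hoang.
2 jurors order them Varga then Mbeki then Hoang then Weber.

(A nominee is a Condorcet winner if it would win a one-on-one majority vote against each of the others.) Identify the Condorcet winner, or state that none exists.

Head-to-head results (21 jurors):
Varga–Weber: Weber 11–10.
Varga vs Hoang: Varga wins 12–9.
Varga vs Mbeki: Varga wins 14–7.
Weber–Hoang: Hoang 12–9.
Weber vs Mbeki: Weber, 12–9.
Hoang vs Mbeki: Mbeki, 12–9.
Each nominee drops at least one matchup (Varga loses to Weber; Weber loses to Hoang; Hoang loses to Varga; Mbeki loses to Varga); the cycle Varga beats Hoang beats Weber beats Varga rules out a Condorcet winner.

none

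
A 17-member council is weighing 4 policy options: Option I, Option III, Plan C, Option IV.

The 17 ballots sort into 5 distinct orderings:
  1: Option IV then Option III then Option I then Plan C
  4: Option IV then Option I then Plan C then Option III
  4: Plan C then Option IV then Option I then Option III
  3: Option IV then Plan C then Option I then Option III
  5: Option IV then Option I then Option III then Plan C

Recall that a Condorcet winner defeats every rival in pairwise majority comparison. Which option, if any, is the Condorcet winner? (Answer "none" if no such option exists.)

Pairwise majorities:
Option I–Option III: Option I 16–1.
Option I vs Plan C: Option I, 10–7.
Option I vs Option IV: 0 to 17, Option IV.
Option III–Plan C: Plan C 11–6.
Option III vs Option IV: 0 to 17, Option IV.
Plan C vs Option IV: Plan C preferred on 4 ballots; Option IV wins 13–4.
Only Option IV has no losses; Option IV is the Condorcet winner.

Option IV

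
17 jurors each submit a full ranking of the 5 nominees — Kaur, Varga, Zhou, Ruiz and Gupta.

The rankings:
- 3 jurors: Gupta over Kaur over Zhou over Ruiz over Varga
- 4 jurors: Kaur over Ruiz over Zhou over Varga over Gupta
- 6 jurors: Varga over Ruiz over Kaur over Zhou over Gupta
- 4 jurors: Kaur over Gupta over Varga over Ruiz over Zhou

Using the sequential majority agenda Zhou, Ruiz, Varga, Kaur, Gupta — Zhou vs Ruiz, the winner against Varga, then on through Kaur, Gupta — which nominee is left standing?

Kaur

Round 1: Zhou vs Ruiz — 3–14, Ruiz advances.
Round 2: Ruiz vs Varga — 7–10, Varga advances.
Round 3: Varga vs Kaur — 6–11, Kaur advances.
Round 4: Kaur vs Gupta — 14–3, Kaur advances.
The agenda winner is Kaur.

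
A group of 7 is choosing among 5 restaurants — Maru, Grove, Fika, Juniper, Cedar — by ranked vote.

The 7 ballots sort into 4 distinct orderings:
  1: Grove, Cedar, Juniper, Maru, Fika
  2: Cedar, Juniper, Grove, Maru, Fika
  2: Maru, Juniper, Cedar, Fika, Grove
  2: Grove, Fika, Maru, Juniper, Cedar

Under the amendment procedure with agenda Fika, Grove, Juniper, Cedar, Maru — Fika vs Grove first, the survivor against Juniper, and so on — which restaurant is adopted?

Round 1: Fika vs Grove — 2–5, Grove advances.
Round 2: Grove vs Juniper — 3–4, Juniper advances.
Round 3: Juniper vs Cedar — 4–3, Juniper advances.
Round 4: Juniper vs Maru — 3–4, Maru advances.
Maru survives the agenda.

Maru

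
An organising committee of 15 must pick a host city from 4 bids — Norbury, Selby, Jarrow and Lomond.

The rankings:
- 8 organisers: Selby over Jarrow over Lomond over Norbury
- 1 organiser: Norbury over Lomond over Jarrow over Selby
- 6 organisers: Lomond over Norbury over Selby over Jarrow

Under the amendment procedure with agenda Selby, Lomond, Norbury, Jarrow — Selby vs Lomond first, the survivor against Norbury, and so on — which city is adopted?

Round 1: Selby vs Lomond — 8–7, Selby advances.
Round 2: Selby vs Norbury — 8–7, Selby advances.
Round 3: Selby vs Jarrow — 14–1, Selby advances.
The agenda winner is Selby.

Selby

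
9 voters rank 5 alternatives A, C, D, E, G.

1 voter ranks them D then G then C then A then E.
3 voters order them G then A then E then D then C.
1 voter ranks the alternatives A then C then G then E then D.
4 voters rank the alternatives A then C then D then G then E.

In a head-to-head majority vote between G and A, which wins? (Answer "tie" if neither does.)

A

Ballots ranking G above A: 1 + 3 = 4.
Ballots ranking A above G: 9 − 4 = 5.
A wins the head-to-head 5–4.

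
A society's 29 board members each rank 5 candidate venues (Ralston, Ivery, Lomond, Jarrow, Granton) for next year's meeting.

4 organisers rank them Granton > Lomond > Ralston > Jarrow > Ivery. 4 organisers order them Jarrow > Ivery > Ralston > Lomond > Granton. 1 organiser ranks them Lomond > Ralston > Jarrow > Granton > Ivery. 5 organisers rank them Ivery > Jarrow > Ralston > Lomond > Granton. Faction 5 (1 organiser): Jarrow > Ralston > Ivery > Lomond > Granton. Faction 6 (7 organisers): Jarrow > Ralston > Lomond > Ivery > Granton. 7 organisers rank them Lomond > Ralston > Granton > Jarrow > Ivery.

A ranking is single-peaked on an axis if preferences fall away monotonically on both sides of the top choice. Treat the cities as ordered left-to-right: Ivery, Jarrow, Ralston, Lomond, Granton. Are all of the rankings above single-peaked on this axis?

Axis positions: Ivery=1, Jarrow=2, Ralston=3, Lomond=4, Granton=5.
Faction 1 (peak Granton at position 5): ranking walks positions 5-4-3-2-1, expanding outward from the peak — single-peaked.
Faction 2 (peak Jarrow at position 2): ranking walks positions 2-1-3-4-5, expanding outward from the peak — single-peaked.
Faction 3 (peak Lomond at position 4): ranking walks positions 4-3-2-5-1, expanding outward from the peak — single-peaked.
Faction 4 (peak Ivery at position 1): ranking walks positions 1-2-3-4-5, expanding outward from the peak — single-peaked.
Faction 5 (peak Jarrow at position 2): ranking walks positions 2-3-1-4-5, expanding outward from the peak — single-peaked.
Faction 6 (peak Jarrow at position 2): ranking walks positions 2-3-4-1-5, expanding outward from the peak — single-peaked.
Faction 7 (peak Lomond at position 4): ranking walks positions 4-3-5-2-1, expanding outward from the peak — single-peaked.
Every ranking is single-peaked on this axis.

yes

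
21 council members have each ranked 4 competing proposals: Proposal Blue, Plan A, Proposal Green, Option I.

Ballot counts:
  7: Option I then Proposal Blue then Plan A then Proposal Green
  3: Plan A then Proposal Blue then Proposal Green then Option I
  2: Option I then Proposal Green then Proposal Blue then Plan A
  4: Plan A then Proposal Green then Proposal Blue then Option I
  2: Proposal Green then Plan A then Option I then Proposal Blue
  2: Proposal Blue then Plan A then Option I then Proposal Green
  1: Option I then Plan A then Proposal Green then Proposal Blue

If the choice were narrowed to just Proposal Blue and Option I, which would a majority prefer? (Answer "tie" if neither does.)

Ballots ranking Proposal Blue above Option I: 3 + 4 + 2 = 9.
Ballots ranking Option I above Proposal Blue: 21 − 9 = 12.
Option I wins the head-to-head 12–9.

Option I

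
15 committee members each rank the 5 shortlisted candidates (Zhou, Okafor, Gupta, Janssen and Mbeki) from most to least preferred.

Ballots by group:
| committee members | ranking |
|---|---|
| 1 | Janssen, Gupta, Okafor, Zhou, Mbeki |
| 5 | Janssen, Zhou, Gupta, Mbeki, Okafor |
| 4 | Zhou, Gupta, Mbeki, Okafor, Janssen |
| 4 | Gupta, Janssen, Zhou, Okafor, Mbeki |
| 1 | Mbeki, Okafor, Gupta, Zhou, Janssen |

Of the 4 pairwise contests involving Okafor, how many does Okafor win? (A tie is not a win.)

Okafor against each rival (15 committee members):
Okafor–Zhou: Zhou 13–2.
Okafor vs Gupta: 1 to 14, Gupta.
Okafor vs Janssen: Janssen wins 10–5.
Okafor vs Mbeki: 1+4 = 5 for Okafor, 10 for Mbeki — Mbeki by 10–5.
Okafor beats no one; loses to Zhou, Gupta, Janssen, Mbeki — 0 pairwise wins.

0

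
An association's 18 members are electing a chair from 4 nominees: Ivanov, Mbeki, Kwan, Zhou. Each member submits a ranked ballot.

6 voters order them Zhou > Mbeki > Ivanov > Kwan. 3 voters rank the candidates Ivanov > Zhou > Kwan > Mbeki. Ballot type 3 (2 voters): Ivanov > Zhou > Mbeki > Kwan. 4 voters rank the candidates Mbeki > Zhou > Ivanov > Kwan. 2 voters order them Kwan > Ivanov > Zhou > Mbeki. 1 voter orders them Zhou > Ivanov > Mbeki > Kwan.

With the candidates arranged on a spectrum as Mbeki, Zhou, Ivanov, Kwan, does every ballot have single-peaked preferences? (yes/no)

yes

Axis positions: Mbeki=1, Zhou=2, Ivanov=3, Kwan=4.
Ballot type 1 (peak Zhou at position 2): ranking walks positions 2-1-3-4, expanding outward from the peak — single-peaked.
Ballot type 2 (peak Ivanov at position 3): ranking walks positions 3-2-4-1, expanding outward from the peak — single-peaked.
Ballot type 3 (peak Ivanov at position 3): ranking walks positions 3-2-1-4, expanding outward from the peak — single-peaked.
Ballot type 4 (peak Mbeki at position 1): ranking walks positions 1-2-3-4, expanding outward from the peak — single-peaked.
Ballot type 5 (peak Kwan at position 4): ranking walks positions 4-3-2-1, expanding outward from the peak — single-peaked.
Ballot type 6 (peak Zhou at position 2): ranking walks positions 2-3-1-4, expanding outward from the peak — single-peaked.
Every ranking is single-peaked on this axis.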